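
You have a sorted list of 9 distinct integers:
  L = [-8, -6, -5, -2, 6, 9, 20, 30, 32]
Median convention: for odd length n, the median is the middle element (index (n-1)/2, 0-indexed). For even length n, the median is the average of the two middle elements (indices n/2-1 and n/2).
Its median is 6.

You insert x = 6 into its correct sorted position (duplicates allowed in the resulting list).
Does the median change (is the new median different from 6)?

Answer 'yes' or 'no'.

Answer: no

Derivation:
Old median = 6
Insert x = 6
New median = 6
Changed? no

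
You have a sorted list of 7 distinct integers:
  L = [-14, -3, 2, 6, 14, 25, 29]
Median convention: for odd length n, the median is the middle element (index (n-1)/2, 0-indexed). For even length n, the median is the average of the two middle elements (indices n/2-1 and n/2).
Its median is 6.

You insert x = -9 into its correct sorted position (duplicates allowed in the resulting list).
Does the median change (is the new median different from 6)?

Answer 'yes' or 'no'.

Answer: yes

Derivation:
Old median = 6
Insert x = -9
New median = 4
Changed? yes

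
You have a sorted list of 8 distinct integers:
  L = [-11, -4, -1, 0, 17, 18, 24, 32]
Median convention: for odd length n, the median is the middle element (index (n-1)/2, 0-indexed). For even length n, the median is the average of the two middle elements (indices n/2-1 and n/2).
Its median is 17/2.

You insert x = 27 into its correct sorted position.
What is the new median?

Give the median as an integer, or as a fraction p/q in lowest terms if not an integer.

Answer: 17

Derivation:
Old list (sorted, length 8): [-11, -4, -1, 0, 17, 18, 24, 32]
Old median = 17/2
Insert x = 27
Old length even (8). Middle pair: indices 3,4 = 0,17.
New length odd (9). New median = single middle element.
x = 27: 7 elements are < x, 1 elements are > x.
New sorted list: [-11, -4, -1, 0, 17, 18, 24, 27, 32]
New median = 17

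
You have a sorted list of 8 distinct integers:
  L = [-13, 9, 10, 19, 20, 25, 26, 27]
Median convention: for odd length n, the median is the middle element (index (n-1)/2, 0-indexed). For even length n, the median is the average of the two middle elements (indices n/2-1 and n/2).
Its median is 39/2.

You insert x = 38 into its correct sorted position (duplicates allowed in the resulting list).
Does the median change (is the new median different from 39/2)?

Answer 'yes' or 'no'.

Answer: yes

Derivation:
Old median = 39/2
Insert x = 38
New median = 20
Changed? yes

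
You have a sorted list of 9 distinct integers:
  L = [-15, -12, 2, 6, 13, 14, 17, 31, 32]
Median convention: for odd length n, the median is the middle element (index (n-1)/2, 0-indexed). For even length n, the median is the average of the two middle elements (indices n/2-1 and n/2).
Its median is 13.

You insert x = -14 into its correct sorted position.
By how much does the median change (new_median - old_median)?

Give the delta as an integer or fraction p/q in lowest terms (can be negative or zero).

Answer: -7/2

Derivation:
Old median = 13
After inserting x = -14: new sorted = [-15, -14, -12, 2, 6, 13, 14, 17, 31, 32]
New median = 19/2
Delta = 19/2 - 13 = -7/2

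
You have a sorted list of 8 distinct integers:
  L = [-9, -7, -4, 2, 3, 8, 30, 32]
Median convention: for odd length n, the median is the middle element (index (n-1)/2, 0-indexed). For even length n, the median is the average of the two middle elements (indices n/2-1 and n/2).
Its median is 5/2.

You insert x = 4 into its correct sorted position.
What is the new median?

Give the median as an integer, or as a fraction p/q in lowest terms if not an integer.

Answer: 3

Derivation:
Old list (sorted, length 8): [-9, -7, -4, 2, 3, 8, 30, 32]
Old median = 5/2
Insert x = 4
Old length even (8). Middle pair: indices 3,4 = 2,3.
New length odd (9). New median = single middle element.
x = 4: 5 elements are < x, 3 elements are > x.
New sorted list: [-9, -7, -4, 2, 3, 4, 8, 30, 32]
New median = 3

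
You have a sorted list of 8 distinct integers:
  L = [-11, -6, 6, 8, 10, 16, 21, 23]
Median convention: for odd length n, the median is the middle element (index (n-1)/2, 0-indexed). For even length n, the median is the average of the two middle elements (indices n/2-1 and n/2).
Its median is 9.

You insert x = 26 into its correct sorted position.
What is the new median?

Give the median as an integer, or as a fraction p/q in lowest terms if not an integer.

Old list (sorted, length 8): [-11, -6, 6, 8, 10, 16, 21, 23]
Old median = 9
Insert x = 26
Old length even (8). Middle pair: indices 3,4 = 8,10.
New length odd (9). New median = single middle element.
x = 26: 8 elements are < x, 0 elements are > x.
New sorted list: [-11, -6, 6, 8, 10, 16, 21, 23, 26]
New median = 10

Answer: 10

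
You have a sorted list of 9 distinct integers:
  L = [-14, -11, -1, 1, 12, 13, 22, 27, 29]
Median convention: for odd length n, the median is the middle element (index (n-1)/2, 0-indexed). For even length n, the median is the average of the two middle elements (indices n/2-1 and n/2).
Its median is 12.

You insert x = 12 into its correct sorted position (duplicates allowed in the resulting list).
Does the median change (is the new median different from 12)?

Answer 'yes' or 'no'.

Old median = 12
Insert x = 12
New median = 12
Changed? no

Answer: no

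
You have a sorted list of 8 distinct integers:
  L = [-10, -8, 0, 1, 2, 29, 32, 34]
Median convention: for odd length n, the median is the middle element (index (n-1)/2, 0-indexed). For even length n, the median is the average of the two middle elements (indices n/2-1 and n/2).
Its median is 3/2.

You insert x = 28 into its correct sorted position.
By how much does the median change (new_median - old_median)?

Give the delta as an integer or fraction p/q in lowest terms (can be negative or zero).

Answer: 1/2

Derivation:
Old median = 3/2
After inserting x = 28: new sorted = [-10, -8, 0, 1, 2, 28, 29, 32, 34]
New median = 2
Delta = 2 - 3/2 = 1/2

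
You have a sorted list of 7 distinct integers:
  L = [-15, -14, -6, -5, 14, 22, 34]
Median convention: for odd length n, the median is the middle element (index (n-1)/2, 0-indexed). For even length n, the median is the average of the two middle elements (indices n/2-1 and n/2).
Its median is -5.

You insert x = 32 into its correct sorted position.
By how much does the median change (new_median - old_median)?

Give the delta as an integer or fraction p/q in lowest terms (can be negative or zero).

Old median = -5
After inserting x = 32: new sorted = [-15, -14, -6, -5, 14, 22, 32, 34]
New median = 9/2
Delta = 9/2 - -5 = 19/2

Answer: 19/2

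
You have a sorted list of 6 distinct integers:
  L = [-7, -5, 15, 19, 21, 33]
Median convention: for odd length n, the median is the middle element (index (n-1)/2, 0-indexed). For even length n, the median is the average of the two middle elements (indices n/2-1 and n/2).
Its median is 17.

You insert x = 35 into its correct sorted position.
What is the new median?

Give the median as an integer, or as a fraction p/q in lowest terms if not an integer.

Old list (sorted, length 6): [-7, -5, 15, 19, 21, 33]
Old median = 17
Insert x = 35
Old length even (6). Middle pair: indices 2,3 = 15,19.
New length odd (7). New median = single middle element.
x = 35: 6 elements are < x, 0 elements are > x.
New sorted list: [-7, -5, 15, 19, 21, 33, 35]
New median = 19

Answer: 19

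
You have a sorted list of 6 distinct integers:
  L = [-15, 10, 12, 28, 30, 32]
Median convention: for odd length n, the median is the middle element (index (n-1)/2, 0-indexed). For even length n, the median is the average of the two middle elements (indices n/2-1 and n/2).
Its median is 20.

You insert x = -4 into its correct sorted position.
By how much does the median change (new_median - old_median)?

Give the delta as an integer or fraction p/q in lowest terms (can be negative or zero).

Old median = 20
After inserting x = -4: new sorted = [-15, -4, 10, 12, 28, 30, 32]
New median = 12
Delta = 12 - 20 = -8

Answer: -8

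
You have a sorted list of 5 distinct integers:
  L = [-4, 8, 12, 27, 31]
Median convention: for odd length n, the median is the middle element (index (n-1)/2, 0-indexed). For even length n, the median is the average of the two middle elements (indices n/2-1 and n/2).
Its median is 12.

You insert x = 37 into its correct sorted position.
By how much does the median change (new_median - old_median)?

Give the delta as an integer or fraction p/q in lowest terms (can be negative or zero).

Old median = 12
After inserting x = 37: new sorted = [-4, 8, 12, 27, 31, 37]
New median = 39/2
Delta = 39/2 - 12 = 15/2

Answer: 15/2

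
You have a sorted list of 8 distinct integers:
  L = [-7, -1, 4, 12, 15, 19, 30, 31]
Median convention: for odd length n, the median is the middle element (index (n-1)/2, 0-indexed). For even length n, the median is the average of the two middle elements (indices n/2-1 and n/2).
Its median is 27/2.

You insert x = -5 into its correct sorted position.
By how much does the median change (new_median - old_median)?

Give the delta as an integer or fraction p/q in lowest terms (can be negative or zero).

Old median = 27/2
After inserting x = -5: new sorted = [-7, -5, -1, 4, 12, 15, 19, 30, 31]
New median = 12
Delta = 12 - 27/2 = -3/2

Answer: -3/2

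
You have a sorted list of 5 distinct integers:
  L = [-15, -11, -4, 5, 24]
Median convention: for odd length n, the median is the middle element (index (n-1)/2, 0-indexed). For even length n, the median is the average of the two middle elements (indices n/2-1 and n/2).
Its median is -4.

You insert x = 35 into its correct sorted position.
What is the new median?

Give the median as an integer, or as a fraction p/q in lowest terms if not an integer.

Answer: 1/2

Derivation:
Old list (sorted, length 5): [-15, -11, -4, 5, 24]
Old median = -4
Insert x = 35
Old length odd (5). Middle was index 2 = -4.
New length even (6). New median = avg of two middle elements.
x = 35: 5 elements are < x, 0 elements are > x.
New sorted list: [-15, -11, -4, 5, 24, 35]
New median = 1/2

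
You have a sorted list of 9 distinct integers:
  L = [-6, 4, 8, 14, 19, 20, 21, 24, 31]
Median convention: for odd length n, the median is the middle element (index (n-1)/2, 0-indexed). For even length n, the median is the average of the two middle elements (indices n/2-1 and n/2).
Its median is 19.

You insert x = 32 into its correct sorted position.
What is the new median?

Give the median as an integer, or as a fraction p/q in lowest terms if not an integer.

Old list (sorted, length 9): [-6, 4, 8, 14, 19, 20, 21, 24, 31]
Old median = 19
Insert x = 32
Old length odd (9). Middle was index 4 = 19.
New length even (10). New median = avg of two middle elements.
x = 32: 9 elements are < x, 0 elements are > x.
New sorted list: [-6, 4, 8, 14, 19, 20, 21, 24, 31, 32]
New median = 39/2

Answer: 39/2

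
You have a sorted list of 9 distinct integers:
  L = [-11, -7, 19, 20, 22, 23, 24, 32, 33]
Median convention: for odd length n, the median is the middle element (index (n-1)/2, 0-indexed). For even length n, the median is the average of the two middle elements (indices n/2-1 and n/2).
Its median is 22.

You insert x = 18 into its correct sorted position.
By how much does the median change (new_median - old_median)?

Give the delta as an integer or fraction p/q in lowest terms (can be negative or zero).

Answer: -1

Derivation:
Old median = 22
After inserting x = 18: new sorted = [-11, -7, 18, 19, 20, 22, 23, 24, 32, 33]
New median = 21
Delta = 21 - 22 = -1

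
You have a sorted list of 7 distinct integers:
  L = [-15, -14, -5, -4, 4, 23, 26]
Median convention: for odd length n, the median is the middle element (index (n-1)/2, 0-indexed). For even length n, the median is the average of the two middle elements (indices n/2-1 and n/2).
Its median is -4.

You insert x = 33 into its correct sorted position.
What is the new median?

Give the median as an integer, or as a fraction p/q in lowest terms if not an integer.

Answer: 0

Derivation:
Old list (sorted, length 7): [-15, -14, -5, -4, 4, 23, 26]
Old median = -4
Insert x = 33
Old length odd (7). Middle was index 3 = -4.
New length even (8). New median = avg of two middle elements.
x = 33: 7 elements are < x, 0 elements are > x.
New sorted list: [-15, -14, -5, -4, 4, 23, 26, 33]
New median = 0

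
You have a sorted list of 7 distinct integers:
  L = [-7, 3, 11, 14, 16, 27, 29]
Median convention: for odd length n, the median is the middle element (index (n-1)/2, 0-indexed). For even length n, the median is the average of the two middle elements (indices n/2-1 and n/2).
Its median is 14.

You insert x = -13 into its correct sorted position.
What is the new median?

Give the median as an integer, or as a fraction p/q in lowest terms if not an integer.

Old list (sorted, length 7): [-7, 3, 11, 14, 16, 27, 29]
Old median = 14
Insert x = -13
Old length odd (7). Middle was index 3 = 14.
New length even (8). New median = avg of two middle elements.
x = -13: 0 elements are < x, 7 elements are > x.
New sorted list: [-13, -7, 3, 11, 14, 16, 27, 29]
New median = 25/2

Answer: 25/2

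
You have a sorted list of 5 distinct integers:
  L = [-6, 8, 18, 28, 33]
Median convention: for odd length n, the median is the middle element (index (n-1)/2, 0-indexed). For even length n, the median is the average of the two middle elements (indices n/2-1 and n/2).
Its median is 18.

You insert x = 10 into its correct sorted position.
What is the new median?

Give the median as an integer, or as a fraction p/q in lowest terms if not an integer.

Old list (sorted, length 5): [-6, 8, 18, 28, 33]
Old median = 18
Insert x = 10
Old length odd (5). Middle was index 2 = 18.
New length even (6). New median = avg of two middle elements.
x = 10: 2 elements are < x, 3 elements are > x.
New sorted list: [-6, 8, 10, 18, 28, 33]
New median = 14

Answer: 14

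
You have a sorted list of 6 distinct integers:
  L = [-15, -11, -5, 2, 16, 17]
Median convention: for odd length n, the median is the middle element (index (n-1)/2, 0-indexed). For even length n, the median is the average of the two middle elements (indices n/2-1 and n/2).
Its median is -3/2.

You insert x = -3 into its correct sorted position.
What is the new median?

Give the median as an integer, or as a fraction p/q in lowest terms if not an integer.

Old list (sorted, length 6): [-15, -11, -5, 2, 16, 17]
Old median = -3/2
Insert x = -3
Old length even (6). Middle pair: indices 2,3 = -5,2.
New length odd (7). New median = single middle element.
x = -3: 3 elements are < x, 3 elements are > x.
New sorted list: [-15, -11, -5, -3, 2, 16, 17]
New median = -3

Answer: -3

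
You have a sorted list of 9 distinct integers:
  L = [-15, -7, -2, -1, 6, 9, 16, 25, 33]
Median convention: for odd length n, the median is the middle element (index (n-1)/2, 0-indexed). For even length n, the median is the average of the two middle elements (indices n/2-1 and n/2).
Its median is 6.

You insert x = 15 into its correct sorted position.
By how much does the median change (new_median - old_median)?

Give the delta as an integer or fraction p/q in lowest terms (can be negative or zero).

Old median = 6
After inserting x = 15: new sorted = [-15, -7, -2, -1, 6, 9, 15, 16, 25, 33]
New median = 15/2
Delta = 15/2 - 6 = 3/2

Answer: 3/2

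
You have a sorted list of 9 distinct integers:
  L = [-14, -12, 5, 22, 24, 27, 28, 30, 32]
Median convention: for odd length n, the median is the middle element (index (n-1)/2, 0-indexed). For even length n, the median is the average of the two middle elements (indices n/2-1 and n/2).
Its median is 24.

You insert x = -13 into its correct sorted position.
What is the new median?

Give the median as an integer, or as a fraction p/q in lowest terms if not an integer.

Old list (sorted, length 9): [-14, -12, 5, 22, 24, 27, 28, 30, 32]
Old median = 24
Insert x = -13
Old length odd (9). Middle was index 4 = 24.
New length even (10). New median = avg of two middle elements.
x = -13: 1 elements are < x, 8 elements are > x.
New sorted list: [-14, -13, -12, 5, 22, 24, 27, 28, 30, 32]
New median = 23

Answer: 23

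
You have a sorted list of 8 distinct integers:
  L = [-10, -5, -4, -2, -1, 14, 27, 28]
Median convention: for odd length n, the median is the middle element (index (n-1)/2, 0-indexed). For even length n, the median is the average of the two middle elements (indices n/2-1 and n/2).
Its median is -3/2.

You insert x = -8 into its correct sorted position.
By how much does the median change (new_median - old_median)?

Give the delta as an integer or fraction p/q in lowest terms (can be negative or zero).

Answer: -1/2

Derivation:
Old median = -3/2
After inserting x = -8: new sorted = [-10, -8, -5, -4, -2, -1, 14, 27, 28]
New median = -2
Delta = -2 - -3/2 = -1/2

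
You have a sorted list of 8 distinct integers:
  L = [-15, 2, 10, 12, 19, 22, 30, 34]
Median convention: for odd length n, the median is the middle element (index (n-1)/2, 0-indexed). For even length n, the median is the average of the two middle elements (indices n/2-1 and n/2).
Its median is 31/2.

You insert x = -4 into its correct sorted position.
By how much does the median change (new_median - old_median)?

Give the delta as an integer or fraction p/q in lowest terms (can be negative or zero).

Answer: -7/2

Derivation:
Old median = 31/2
After inserting x = -4: new sorted = [-15, -4, 2, 10, 12, 19, 22, 30, 34]
New median = 12
Delta = 12 - 31/2 = -7/2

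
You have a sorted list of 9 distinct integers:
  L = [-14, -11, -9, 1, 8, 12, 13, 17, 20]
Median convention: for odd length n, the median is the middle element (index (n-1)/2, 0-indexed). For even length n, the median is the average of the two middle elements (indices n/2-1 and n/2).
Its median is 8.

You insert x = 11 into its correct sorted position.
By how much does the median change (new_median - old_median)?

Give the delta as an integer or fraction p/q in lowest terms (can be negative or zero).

Old median = 8
After inserting x = 11: new sorted = [-14, -11, -9, 1, 8, 11, 12, 13, 17, 20]
New median = 19/2
Delta = 19/2 - 8 = 3/2

Answer: 3/2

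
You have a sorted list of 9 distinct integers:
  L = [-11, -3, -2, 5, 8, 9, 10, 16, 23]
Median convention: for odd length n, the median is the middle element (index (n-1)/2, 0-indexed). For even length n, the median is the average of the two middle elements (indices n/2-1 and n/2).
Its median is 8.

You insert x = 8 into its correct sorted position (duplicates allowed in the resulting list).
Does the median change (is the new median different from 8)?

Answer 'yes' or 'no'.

Answer: no

Derivation:
Old median = 8
Insert x = 8
New median = 8
Changed? no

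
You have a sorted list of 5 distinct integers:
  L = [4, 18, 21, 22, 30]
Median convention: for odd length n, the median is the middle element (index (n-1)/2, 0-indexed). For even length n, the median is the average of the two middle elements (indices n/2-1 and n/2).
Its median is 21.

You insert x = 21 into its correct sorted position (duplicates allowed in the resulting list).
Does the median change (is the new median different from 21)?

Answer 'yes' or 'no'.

Answer: no

Derivation:
Old median = 21
Insert x = 21
New median = 21
Changed? no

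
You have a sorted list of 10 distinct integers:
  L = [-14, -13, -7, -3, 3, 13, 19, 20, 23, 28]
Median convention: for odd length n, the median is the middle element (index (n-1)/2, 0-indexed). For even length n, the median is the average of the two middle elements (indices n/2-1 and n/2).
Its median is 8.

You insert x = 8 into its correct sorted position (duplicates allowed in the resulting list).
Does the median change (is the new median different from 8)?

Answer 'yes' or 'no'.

Answer: no

Derivation:
Old median = 8
Insert x = 8
New median = 8
Changed? no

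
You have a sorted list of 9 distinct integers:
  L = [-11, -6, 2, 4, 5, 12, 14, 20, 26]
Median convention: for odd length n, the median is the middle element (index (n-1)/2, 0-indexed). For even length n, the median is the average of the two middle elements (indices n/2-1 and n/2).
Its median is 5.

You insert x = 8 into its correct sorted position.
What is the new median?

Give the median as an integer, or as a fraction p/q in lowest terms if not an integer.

Old list (sorted, length 9): [-11, -6, 2, 4, 5, 12, 14, 20, 26]
Old median = 5
Insert x = 8
Old length odd (9). Middle was index 4 = 5.
New length even (10). New median = avg of two middle elements.
x = 8: 5 elements are < x, 4 elements are > x.
New sorted list: [-11, -6, 2, 4, 5, 8, 12, 14, 20, 26]
New median = 13/2

Answer: 13/2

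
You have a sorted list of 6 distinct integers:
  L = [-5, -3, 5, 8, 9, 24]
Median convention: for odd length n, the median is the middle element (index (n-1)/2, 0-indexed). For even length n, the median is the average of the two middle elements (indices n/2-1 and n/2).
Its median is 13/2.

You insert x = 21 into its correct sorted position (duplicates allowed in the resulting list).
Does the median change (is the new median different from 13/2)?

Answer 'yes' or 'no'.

Answer: yes

Derivation:
Old median = 13/2
Insert x = 21
New median = 8
Changed? yes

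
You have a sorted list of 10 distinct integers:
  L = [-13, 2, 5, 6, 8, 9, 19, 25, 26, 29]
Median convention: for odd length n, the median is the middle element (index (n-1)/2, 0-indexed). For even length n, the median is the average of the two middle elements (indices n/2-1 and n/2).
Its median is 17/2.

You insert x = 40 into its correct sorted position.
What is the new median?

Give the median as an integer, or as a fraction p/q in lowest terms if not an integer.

Old list (sorted, length 10): [-13, 2, 5, 6, 8, 9, 19, 25, 26, 29]
Old median = 17/2
Insert x = 40
Old length even (10). Middle pair: indices 4,5 = 8,9.
New length odd (11). New median = single middle element.
x = 40: 10 elements are < x, 0 elements are > x.
New sorted list: [-13, 2, 5, 6, 8, 9, 19, 25, 26, 29, 40]
New median = 9

Answer: 9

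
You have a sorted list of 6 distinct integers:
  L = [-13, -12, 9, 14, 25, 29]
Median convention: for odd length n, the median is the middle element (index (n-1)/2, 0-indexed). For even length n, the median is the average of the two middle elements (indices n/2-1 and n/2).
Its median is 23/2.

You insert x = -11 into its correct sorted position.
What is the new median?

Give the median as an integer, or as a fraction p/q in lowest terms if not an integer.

Answer: 9

Derivation:
Old list (sorted, length 6): [-13, -12, 9, 14, 25, 29]
Old median = 23/2
Insert x = -11
Old length even (6). Middle pair: indices 2,3 = 9,14.
New length odd (7). New median = single middle element.
x = -11: 2 elements are < x, 4 elements are > x.
New sorted list: [-13, -12, -11, 9, 14, 25, 29]
New median = 9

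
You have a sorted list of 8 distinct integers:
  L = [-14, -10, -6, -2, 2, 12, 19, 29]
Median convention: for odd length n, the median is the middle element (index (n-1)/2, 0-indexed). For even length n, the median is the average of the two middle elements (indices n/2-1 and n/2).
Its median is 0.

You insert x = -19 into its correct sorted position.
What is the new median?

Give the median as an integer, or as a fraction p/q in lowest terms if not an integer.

Old list (sorted, length 8): [-14, -10, -6, -2, 2, 12, 19, 29]
Old median = 0
Insert x = -19
Old length even (8). Middle pair: indices 3,4 = -2,2.
New length odd (9). New median = single middle element.
x = -19: 0 elements are < x, 8 elements are > x.
New sorted list: [-19, -14, -10, -6, -2, 2, 12, 19, 29]
New median = -2

Answer: -2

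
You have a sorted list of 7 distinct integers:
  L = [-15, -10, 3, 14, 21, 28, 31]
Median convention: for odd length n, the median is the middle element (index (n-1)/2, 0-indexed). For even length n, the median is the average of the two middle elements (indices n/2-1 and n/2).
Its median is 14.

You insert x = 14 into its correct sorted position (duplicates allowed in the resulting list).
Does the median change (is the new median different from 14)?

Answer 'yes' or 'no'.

Answer: no

Derivation:
Old median = 14
Insert x = 14
New median = 14
Changed? no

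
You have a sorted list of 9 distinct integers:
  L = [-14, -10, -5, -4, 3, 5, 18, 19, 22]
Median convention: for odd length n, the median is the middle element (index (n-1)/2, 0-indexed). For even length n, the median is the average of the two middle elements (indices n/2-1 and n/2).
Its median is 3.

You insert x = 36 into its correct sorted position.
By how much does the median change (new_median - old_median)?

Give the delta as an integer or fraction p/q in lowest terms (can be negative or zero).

Answer: 1

Derivation:
Old median = 3
After inserting x = 36: new sorted = [-14, -10, -5, -4, 3, 5, 18, 19, 22, 36]
New median = 4
Delta = 4 - 3 = 1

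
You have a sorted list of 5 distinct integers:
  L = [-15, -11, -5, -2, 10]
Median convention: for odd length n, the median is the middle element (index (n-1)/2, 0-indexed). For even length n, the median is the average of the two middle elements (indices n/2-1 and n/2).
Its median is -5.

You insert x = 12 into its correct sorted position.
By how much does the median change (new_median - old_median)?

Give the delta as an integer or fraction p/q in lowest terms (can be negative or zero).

Old median = -5
After inserting x = 12: new sorted = [-15, -11, -5, -2, 10, 12]
New median = -7/2
Delta = -7/2 - -5 = 3/2

Answer: 3/2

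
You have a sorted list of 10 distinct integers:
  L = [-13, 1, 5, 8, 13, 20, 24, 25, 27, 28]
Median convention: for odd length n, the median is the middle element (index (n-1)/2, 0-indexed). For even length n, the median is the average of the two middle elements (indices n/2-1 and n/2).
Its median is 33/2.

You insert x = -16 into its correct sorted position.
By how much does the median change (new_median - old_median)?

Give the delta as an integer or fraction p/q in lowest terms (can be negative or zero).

Answer: -7/2

Derivation:
Old median = 33/2
After inserting x = -16: new sorted = [-16, -13, 1, 5, 8, 13, 20, 24, 25, 27, 28]
New median = 13
Delta = 13 - 33/2 = -7/2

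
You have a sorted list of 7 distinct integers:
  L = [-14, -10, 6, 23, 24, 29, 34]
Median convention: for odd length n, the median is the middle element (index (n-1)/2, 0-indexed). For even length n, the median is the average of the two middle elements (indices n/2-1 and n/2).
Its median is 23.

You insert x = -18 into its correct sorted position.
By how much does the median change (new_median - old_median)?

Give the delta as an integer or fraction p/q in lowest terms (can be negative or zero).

Old median = 23
After inserting x = -18: new sorted = [-18, -14, -10, 6, 23, 24, 29, 34]
New median = 29/2
Delta = 29/2 - 23 = -17/2

Answer: -17/2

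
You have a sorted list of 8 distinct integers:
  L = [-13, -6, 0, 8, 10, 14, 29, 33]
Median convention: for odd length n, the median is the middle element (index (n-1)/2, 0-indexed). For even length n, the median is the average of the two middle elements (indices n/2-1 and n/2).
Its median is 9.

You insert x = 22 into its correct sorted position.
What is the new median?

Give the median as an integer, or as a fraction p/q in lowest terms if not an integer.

Answer: 10

Derivation:
Old list (sorted, length 8): [-13, -6, 0, 8, 10, 14, 29, 33]
Old median = 9
Insert x = 22
Old length even (8). Middle pair: indices 3,4 = 8,10.
New length odd (9). New median = single middle element.
x = 22: 6 elements are < x, 2 elements are > x.
New sorted list: [-13, -6, 0, 8, 10, 14, 22, 29, 33]
New median = 10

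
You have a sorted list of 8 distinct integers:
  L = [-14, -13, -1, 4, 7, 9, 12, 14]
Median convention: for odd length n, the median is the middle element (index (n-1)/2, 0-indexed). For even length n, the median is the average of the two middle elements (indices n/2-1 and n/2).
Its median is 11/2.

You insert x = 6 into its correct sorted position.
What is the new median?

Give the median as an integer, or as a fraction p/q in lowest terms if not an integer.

Old list (sorted, length 8): [-14, -13, -1, 4, 7, 9, 12, 14]
Old median = 11/2
Insert x = 6
Old length even (8). Middle pair: indices 3,4 = 4,7.
New length odd (9). New median = single middle element.
x = 6: 4 elements are < x, 4 elements are > x.
New sorted list: [-14, -13, -1, 4, 6, 7, 9, 12, 14]
New median = 6

Answer: 6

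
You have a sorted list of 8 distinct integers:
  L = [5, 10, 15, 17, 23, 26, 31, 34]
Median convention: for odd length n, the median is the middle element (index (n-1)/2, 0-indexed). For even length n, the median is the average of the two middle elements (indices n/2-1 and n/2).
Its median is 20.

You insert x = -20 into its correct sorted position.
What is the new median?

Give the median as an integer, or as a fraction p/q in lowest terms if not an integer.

Old list (sorted, length 8): [5, 10, 15, 17, 23, 26, 31, 34]
Old median = 20
Insert x = -20
Old length even (8). Middle pair: indices 3,4 = 17,23.
New length odd (9). New median = single middle element.
x = -20: 0 elements are < x, 8 elements are > x.
New sorted list: [-20, 5, 10, 15, 17, 23, 26, 31, 34]
New median = 17

Answer: 17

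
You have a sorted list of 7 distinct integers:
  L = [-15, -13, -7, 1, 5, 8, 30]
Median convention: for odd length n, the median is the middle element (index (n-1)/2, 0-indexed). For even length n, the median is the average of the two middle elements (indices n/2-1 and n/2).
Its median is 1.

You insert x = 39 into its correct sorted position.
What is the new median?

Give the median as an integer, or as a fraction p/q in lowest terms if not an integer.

Old list (sorted, length 7): [-15, -13, -7, 1, 5, 8, 30]
Old median = 1
Insert x = 39
Old length odd (7). Middle was index 3 = 1.
New length even (8). New median = avg of two middle elements.
x = 39: 7 elements are < x, 0 elements are > x.
New sorted list: [-15, -13, -7, 1, 5, 8, 30, 39]
New median = 3

Answer: 3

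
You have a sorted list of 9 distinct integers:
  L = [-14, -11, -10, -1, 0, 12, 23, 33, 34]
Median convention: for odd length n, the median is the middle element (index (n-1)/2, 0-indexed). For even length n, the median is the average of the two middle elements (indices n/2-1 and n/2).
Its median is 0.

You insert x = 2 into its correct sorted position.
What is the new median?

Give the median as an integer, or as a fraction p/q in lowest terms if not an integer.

Answer: 1

Derivation:
Old list (sorted, length 9): [-14, -11, -10, -1, 0, 12, 23, 33, 34]
Old median = 0
Insert x = 2
Old length odd (9). Middle was index 4 = 0.
New length even (10). New median = avg of two middle elements.
x = 2: 5 elements are < x, 4 elements are > x.
New sorted list: [-14, -11, -10, -1, 0, 2, 12, 23, 33, 34]
New median = 1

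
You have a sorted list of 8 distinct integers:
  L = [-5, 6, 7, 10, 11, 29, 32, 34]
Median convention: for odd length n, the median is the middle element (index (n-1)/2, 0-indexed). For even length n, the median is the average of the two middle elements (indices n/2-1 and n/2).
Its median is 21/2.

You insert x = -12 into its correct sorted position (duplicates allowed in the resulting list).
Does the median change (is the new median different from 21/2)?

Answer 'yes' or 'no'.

Answer: yes

Derivation:
Old median = 21/2
Insert x = -12
New median = 10
Changed? yes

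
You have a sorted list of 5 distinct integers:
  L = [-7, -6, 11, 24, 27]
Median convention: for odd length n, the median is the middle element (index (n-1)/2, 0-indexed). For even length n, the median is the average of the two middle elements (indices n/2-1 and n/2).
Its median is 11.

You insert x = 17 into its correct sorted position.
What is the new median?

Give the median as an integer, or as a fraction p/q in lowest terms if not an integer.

Answer: 14

Derivation:
Old list (sorted, length 5): [-7, -6, 11, 24, 27]
Old median = 11
Insert x = 17
Old length odd (5). Middle was index 2 = 11.
New length even (6). New median = avg of two middle elements.
x = 17: 3 elements are < x, 2 elements are > x.
New sorted list: [-7, -6, 11, 17, 24, 27]
New median = 14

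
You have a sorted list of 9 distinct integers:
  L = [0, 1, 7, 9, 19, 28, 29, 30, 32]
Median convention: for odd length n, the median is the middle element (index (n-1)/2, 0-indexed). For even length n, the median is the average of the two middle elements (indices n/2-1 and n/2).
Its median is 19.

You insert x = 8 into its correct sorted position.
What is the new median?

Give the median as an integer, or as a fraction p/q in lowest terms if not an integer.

Answer: 14

Derivation:
Old list (sorted, length 9): [0, 1, 7, 9, 19, 28, 29, 30, 32]
Old median = 19
Insert x = 8
Old length odd (9). Middle was index 4 = 19.
New length even (10). New median = avg of two middle elements.
x = 8: 3 elements are < x, 6 elements are > x.
New sorted list: [0, 1, 7, 8, 9, 19, 28, 29, 30, 32]
New median = 14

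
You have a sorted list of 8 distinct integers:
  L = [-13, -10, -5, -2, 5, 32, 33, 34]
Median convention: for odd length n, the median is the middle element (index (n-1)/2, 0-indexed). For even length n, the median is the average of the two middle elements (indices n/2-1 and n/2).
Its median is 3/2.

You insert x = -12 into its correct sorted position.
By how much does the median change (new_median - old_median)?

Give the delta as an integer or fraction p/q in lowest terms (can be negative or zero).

Answer: -7/2

Derivation:
Old median = 3/2
After inserting x = -12: new sorted = [-13, -12, -10, -5, -2, 5, 32, 33, 34]
New median = -2
Delta = -2 - 3/2 = -7/2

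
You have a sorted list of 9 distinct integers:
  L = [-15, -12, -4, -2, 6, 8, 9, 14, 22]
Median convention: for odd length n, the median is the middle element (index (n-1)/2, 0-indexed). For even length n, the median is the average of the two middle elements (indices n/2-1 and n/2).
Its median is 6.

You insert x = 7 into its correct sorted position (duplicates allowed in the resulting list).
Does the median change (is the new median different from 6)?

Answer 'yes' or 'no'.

Answer: yes

Derivation:
Old median = 6
Insert x = 7
New median = 13/2
Changed? yes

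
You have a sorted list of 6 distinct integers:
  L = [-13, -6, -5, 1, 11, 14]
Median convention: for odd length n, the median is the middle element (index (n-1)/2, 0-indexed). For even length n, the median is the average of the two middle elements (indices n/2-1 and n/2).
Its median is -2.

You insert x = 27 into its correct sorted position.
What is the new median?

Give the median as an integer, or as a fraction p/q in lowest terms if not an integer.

Answer: 1

Derivation:
Old list (sorted, length 6): [-13, -6, -5, 1, 11, 14]
Old median = -2
Insert x = 27
Old length even (6). Middle pair: indices 2,3 = -5,1.
New length odd (7). New median = single middle element.
x = 27: 6 elements are < x, 0 elements are > x.
New sorted list: [-13, -6, -5, 1, 11, 14, 27]
New median = 1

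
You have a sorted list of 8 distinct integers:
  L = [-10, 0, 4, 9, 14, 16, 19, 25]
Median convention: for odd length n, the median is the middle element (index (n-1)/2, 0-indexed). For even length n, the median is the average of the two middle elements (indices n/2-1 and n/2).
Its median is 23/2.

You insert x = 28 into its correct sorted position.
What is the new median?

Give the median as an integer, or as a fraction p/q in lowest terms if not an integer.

Answer: 14

Derivation:
Old list (sorted, length 8): [-10, 0, 4, 9, 14, 16, 19, 25]
Old median = 23/2
Insert x = 28
Old length even (8). Middle pair: indices 3,4 = 9,14.
New length odd (9). New median = single middle element.
x = 28: 8 elements are < x, 0 elements are > x.
New sorted list: [-10, 0, 4, 9, 14, 16, 19, 25, 28]
New median = 14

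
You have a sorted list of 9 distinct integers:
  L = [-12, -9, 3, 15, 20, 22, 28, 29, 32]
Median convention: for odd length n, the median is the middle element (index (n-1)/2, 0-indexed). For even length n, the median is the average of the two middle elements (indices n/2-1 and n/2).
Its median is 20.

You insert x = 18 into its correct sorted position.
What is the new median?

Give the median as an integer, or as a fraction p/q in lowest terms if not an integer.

Answer: 19

Derivation:
Old list (sorted, length 9): [-12, -9, 3, 15, 20, 22, 28, 29, 32]
Old median = 20
Insert x = 18
Old length odd (9). Middle was index 4 = 20.
New length even (10). New median = avg of two middle elements.
x = 18: 4 elements are < x, 5 elements are > x.
New sorted list: [-12, -9, 3, 15, 18, 20, 22, 28, 29, 32]
New median = 19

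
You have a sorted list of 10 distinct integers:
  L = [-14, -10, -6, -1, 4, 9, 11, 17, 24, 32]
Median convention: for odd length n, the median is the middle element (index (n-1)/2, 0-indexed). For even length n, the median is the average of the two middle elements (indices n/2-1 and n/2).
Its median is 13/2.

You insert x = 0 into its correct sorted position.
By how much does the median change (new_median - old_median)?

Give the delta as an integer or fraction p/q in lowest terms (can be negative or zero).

Old median = 13/2
After inserting x = 0: new sorted = [-14, -10, -6, -1, 0, 4, 9, 11, 17, 24, 32]
New median = 4
Delta = 4 - 13/2 = -5/2

Answer: -5/2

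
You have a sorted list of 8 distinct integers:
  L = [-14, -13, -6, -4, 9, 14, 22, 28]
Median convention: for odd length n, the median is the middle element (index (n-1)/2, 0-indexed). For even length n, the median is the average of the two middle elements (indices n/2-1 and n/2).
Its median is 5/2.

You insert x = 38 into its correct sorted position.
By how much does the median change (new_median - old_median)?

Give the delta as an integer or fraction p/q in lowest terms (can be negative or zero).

Answer: 13/2

Derivation:
Old median = 5/2
After inserting x = 38: new sorted = [-14, -13, -6, -4, 9, 14, 22, 28, 38]
New median = 9
Delta = 9 - 5/2 = 13/2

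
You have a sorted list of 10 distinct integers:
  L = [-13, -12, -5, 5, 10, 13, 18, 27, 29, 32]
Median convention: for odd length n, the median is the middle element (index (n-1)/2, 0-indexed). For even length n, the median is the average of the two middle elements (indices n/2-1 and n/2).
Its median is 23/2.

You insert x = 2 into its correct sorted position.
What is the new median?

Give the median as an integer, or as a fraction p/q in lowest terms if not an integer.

Answer: 10

Derivation:
Old list (sorted, length 10): [-13, -12, -5, 5, 10, 13, 18, 27, 29, 32]
Old median = 23/2
Insert x = 2
Old length even (10). Middle pair: indices 4,5 = 10,13.
New length odd (11). New median = single middle element.
x = 2: 3 elements are < x, 7 elements are > x.
New sorted list: [-13, -12, -5, 2, 5, 10, 13, 18, 27, 29, 32]
New median = 10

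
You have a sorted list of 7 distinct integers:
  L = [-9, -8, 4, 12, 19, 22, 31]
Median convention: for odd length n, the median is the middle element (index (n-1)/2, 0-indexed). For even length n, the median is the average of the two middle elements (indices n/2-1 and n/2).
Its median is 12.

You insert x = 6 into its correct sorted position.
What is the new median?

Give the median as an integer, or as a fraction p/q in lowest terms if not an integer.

Answer: 9

Derivation:
Old list (sorted, length 7): [-9, -8, 4, 12, 19, 22, 31]
Old median = 12
Insert x = 6
Old length odd (7). Middle was index 3 = 12.
New length even (8). New median = avg of two middle elements.
x = 6: 3 elements are < x, 4 elements are > x.
New sorted list: [-9, -8, 4, 6, 12, 19, 22, 31]
New median = 9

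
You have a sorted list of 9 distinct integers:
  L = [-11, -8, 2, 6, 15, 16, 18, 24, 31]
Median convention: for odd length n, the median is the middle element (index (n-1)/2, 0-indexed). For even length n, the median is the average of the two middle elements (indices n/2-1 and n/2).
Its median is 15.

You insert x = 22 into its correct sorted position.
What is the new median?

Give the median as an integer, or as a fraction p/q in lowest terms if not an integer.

Answer: 31/2

Derivation:
Old list (sorted, length 9): [-11, -8, 2, 6, 15, 16, 18, 24, 31]
Old median = 15
Insert x = 22
Old length odd (9). Middle was index 4 = 15.
New length even (10). New median = avg of two middle elements.
x = 22: 7 elements are < x, 2 elements are > x.
New sorted list: [-11, -8, 2, 6, 15, 16, 18, 22, 24, 31]
New median = 31/2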